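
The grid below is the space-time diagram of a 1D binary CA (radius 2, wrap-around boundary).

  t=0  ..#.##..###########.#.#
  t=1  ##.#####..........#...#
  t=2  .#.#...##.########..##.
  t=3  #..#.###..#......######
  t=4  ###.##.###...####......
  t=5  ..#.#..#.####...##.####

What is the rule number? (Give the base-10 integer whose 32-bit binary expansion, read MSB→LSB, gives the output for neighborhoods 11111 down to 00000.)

870193743

  #####|.  b31=0 t=0,i=10
  ####.|.  b30=0 t=0,i=17
  ###.#|#  b29=1 t=0,i=18
  ###..|#  b28=1 t=1,i=7
  ##.##|.  b27=0 t=1,i=2
  ##.#.|.  b26=0 t=0,i=19
  ##..#|#  b25=1 t=0,i=6
  ##...|#  b24=1 t=1,i=8
  #.###|#  b23=1 t=1,i=3
  #.##.|#  b22=1 t=0,i=4
  #.#.#|.  b21=0 t=0,i=20
  #.#..|#  b20=1 t=0,i=22
  #..##|#  b19=1 t=0,i=7
  #..#.|#  b18=1 t=0,i=1
  #...#|#  b17=1 t=1,i=20
  #....|.  b16=0 t=1,i=9
  .####|.  b15=0 t=0,i=9
  .###.|.  b14=0 t=1,i=0
  .##.#|.  b13=0 t=2,i=8
  .##..|#  b12=1 t=0,i=5
  .#.##|#  b11=1 t=0,i=3
  .#.#.|.  b10=0 t=0,i=21
  .#..#|#  b9=1 t=0,i=0
  .#...|.  b8=0 t=1,i=19
  ..###|.  b7=0 t=0,i=8
  ..##.|#  b6=1 t=2,i=7
  ..#.#|.  b5=0 t=0,i=2
  ..#..|.  b4=0 t=1,i=18
  ...##|#  b3=1 t=1,i=21
  ...#.|#  b2=1 t=1,i=17
  ....#|#  b1=1 t=1,i=16
  .....|#  b0=1 t=1,i=10
  bits 00110011110111100001101001001111 = 870193743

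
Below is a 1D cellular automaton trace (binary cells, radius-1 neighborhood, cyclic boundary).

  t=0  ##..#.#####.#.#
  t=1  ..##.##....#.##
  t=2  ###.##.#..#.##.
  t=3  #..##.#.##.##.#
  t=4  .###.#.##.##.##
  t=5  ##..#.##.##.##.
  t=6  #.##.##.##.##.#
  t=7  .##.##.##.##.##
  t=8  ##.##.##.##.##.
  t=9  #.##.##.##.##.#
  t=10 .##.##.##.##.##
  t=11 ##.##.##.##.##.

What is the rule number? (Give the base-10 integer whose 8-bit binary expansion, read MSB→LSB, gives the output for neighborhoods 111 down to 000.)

  ### -> .   bit 7 = 0  t=0,i=0
  ##. -> .   bit 6 = 0  t=0,i=1
  #.# -> #   bit 5 = 1  t=0,i=5
  #.. -> #   bit 4 = 1  t=0,i=2
  .## -> #   bit 3 = 1  t=0,i=6
  .#. -> .   bit 2 = 0  t=0,i=4
  ..# -> #   bit 1 = 1  t=0,i=3
  ... -> .   bit 0 = 0  t=1,i=8
  bits 00111010 = 58

58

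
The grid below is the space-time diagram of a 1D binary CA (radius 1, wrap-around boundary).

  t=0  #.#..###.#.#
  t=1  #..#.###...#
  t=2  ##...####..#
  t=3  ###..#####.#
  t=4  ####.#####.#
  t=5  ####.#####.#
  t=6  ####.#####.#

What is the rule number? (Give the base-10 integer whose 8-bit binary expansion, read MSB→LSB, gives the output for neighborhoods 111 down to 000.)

216

  nb ###: next=#  (t=0,i=6, bit7=1)
  nb ##.: next=#  (t=0,i=0, bit6=1)
  nb #.#: next=.  (t=0,i=1, bit5=0)
  nb #..: next=#  (t=0,i=3, bit4=1)
  nb .##: next=#  (t=0,i=5, bit3=1)
  nb .#.: next=.  (t=0,i=2, bit2=0)
  nb ..#: next=.  (t=0,i=4, bit1=0)
  nb ...: next=.  (t=1,i=9, bit0=0)
  bits 11011000 = 216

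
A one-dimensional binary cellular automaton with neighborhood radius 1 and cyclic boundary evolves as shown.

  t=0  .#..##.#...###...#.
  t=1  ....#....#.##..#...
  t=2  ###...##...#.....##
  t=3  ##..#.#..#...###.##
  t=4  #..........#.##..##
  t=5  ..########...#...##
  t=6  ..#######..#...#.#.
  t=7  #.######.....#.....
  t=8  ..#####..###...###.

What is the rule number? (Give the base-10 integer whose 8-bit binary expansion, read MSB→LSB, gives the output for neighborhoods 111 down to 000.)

137

  [7] ### => #  t=0,i=12
  [6] ##. => .  t=0,i=5
  [5] #.# => .  t=0,i=6
  [4] #.. => .  t=0,i=2
  [3] .## => #  t=0,i=4
  [2] .#. => .  t=0,i=1
  [1] ..# => .  t=0,i=0
  [0] ... => #  t=0,i=9
  bits 10001001 = 137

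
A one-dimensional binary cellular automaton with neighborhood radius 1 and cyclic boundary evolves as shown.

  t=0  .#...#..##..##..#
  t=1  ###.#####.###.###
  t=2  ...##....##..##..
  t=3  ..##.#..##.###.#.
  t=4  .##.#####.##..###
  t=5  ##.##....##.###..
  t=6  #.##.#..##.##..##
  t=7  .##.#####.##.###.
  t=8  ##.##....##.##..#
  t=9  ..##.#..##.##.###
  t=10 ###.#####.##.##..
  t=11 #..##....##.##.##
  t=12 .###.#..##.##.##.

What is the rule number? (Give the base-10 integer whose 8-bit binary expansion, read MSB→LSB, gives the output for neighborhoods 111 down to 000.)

  nb ###: next=.  (t=1,i=0, bit7=0)
  nb ##.: next=.  (t=0,i=9, bit6=0)
  nb #.#: next=#  (t=0,i=0, bit5=1)
  nb #..: next=#  (t=0,i=2, bit4=1)
  nb .##: next=#  (t=0,i=8, bit3=1)
  nb .#.: next=#  (t=0,i=1, bit2=1)
  nb ..#: next=#  (t=0,i=4, bit1=1)
  nb ...: next=.  (t=0,i=3, bit0=0)
  bits 00111110 = 62

62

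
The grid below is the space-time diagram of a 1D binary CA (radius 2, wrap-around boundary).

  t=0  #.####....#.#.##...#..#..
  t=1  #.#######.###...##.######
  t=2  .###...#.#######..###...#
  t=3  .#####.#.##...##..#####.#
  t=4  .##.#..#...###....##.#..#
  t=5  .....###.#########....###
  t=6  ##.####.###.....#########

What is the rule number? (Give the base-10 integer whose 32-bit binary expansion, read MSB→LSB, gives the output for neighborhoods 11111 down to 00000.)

1504167610

  #####|.  b31=0 t=1,i=4
  ####.|#  b30=1 t=0,i=4
  ###.#|.  b29=0 t=1,i=0
  ###..|#  b28=1 t=0,i=5
  ##.##|#  b27=1 t=1,i=1
  ##.#.|.  b26=0 t=3,i=6
  ##..#|.  b25=0 t=2,i=16
  ##...|#  b24=1 t=0,i=6
  #.###|#  b23=1 t=0,i=2
  #.##.|.  b22=0 t=0,i=14
  #.#.#|#  b21=1 t=0,i=12
  #.#..|.  b20=0 t=4,i=4
  #..##|.  b19=0 t=2,i=17
  #..#.|#  b18=1 t=0,i=21
  #...#|#  b17=1 t=0,i=17
  #....|#  b16=1 t=0,i=7
  .####|#  b15=1 t=0,i=3
  .###.|#  b14=1 t=1,i=11
  .##.#|.  b13=0 t=1,i=17
  .##..|.  b12=0 t=0,i=15
  .#.##|.  b11=0 t=0,i=1
  .#.#.|#  b10=1 t=0,i=11
  .#..#|#  b9=1 t=0,i=20
  .#...|.  b8=0 t=4,i=8
  ..###|#  b7=1 t=2,i=18
  ..##.|.  b6=0 t=1,i=16
  ..#.#|#  b5=1 t=0,i=0
  ..#..|#  b4=1 t=0,i=19
  ...##|#  b3=1 t=1,i=15
  ...#.|.  b2=0 t=0,i=9
  ....#|#  b1=1 t=0,i=8
  .....|.  b0=0 t=5,i=2
  bits 01011001101001111100011010111010 = 1504167610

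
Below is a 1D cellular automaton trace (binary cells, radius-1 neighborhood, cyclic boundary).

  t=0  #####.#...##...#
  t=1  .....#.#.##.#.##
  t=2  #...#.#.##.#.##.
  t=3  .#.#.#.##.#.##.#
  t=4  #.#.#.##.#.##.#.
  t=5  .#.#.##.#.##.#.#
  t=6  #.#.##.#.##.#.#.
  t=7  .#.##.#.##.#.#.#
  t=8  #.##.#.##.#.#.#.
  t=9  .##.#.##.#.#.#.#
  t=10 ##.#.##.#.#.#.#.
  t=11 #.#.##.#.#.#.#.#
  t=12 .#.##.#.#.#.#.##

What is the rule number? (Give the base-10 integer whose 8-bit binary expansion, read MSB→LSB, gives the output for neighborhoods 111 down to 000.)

  [7] ### => .  t=0,i=0
  [6] ##. => .  t=0,i=4
  [5] #.# => #  t=0,i=5
  [4] #.. => #  t=0,i=7
  [3] .## => #  t=0,i=10
  [2] .#. => .  t=0,i=6
  [1] ..# => #  t=0,i=9
  [0] ... => .  t=0,i=8
  bits 00111010 = 58

58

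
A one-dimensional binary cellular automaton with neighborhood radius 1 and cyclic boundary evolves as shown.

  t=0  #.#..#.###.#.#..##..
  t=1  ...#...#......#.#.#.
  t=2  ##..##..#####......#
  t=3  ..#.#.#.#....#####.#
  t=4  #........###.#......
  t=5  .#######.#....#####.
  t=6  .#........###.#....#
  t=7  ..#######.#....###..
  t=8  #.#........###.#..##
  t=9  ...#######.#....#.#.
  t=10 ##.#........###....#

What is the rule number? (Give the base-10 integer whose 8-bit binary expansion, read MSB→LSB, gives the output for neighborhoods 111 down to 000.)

  nb ###: next=.  (t=0,i=8, bit7=0)
  nb ##.: next=.  (t=0,i=9, bit6=0)
  nb #.#: next=.  (t=0,i=1, bit5=0)
  nb #..: next=#  (t=0,i=3, bit4=1)
  nb .##: next=#  (t=0,i=7, bit3=1)
  nb .#.: next=.  (t=0,i=0, bit2=0)
  nb ..#: next=.  (t=0,i=4, bit1=0)
  nb ...: next=#  (t=1,i=0, bit0=1)
  bits 00011001 = 25

25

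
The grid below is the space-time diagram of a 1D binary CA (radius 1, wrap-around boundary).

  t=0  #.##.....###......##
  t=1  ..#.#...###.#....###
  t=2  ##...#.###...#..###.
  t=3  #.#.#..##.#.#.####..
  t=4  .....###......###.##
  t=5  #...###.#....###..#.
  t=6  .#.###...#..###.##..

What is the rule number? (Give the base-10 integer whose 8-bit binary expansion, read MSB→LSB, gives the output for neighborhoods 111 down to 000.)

  ### -> #   bit 7 = 1  t=0,i=10
  ##. -> .   bit 6 = 0  t=0,i=0
  #.# -> .   bit 5 = 0  t=0,i=1
  #.. -> #   bit 4 = 1  t=0,i=4
  .## -> #   bit 3 = 1  t=0,i=2
  .#. -> .   bit 2 = 0  t=1,i=2
  ..# -> #   bit 1 = 1  t=0,i=8
  ... -> .   bit 0 = 0  t=0,i=5
  bits 10011010 = 154

154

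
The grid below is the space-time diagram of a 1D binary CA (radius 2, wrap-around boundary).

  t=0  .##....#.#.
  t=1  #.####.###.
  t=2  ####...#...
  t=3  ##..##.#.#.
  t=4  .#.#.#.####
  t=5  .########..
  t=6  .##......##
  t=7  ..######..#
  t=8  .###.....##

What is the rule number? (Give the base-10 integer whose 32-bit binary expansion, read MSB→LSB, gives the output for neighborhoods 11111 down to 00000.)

29342899

  nb #####: next=.  (t=5,i=3, bit31=0)
  nb ####.: next=.  (t=1,i=4, bit30=0)
  nb ###.#: next=.  (t=1,i=5, bit29=0)
  nb ###..: next=.  (t=2,i=3, bit28=0)
  nb ##.##: next=.  (t=1,i=6, bit27=0)
  nb ##.#.: next=.  (t=1,i=10, bit26=0)
  nb ##..#: next=.  (t=3,i=2, bit25=0)
  nb ##...: next=#  (t=0,i=3, bit24=1)
  nb #.###: next=#  (t=1,i=2, bit23=1)
  nb #.##.: next=.  (t=3,i=0, bit22=0)
  nb #.#.#: next=#  (t=1,i=0, bit21=1)
  nb #.#..: next=#  (t=0,i=9, bit20=1)
  nb #..##: next=#  (t=0,i=0, bit19=1)
  nb #..#.: next=#  (t=7,i=9, bit18=1)
  nb #...#: next=#  (t=2,i=5, bit17=1)
  nb #....: next=#  (t=0,i=4, bit16=1)
  nb .####: next=#  (t=1,i=3, bit15=1)
  nb .###.: next=.  (t=1,i=8, bit14=0)
  nb .##.#: next=#  (t=3,i=5, bit13=1)
  nb .##..: next=#  (t=0,i=2, bit12=1)
  nb .#.##: next=#  (t=1,i=1, bit11=1)
  nb .#.#.: next=#  (t=0,i=8, bit10=1)
  nb .#..#: next=.  (t=0,i=10, bit9=0)
  nb .#...: next=.  (t=2,i=8, bit8=0)
  nb ..###: next=#  (t=2,i=0, bit7=1)
  nb ..##.: next=.  (t=0,i=1, bit6=0)
  nb ..#.#: next=#  (t=0,i=7, bit5=1)
  nb ..#..: next=#  (t=2,i=7, bit4=1)
  nb ...##: next=.  (t=2,i=10, bit3=0)
  nb ...#.: next=.  (t=0,i=6, bit2=0)
  nb ....#: next=#  (t=0,i=5, bit1=1)
  nb .....: next=#  (t=6,i=5, bit0=1)
  bits 00000001101111111011110010110011 = 29342899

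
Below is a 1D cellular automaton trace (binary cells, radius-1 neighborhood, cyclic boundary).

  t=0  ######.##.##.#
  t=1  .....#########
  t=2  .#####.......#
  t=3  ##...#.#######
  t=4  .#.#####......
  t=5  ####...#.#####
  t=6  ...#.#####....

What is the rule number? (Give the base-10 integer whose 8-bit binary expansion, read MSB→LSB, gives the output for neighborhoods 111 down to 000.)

  ### -> .   bit 7 = 0  t=0,i=0
  ##. -> #   bit 6 = 1  t=0,i=5
  #.# -> #   bit 5 = 1  t=0,i=6
  #.. -> .   bit 4 = 0  t=1,i=0
  .## -> #   bit 3 = 1  t=0,i=7
  .#. -> #   bit 2 = 1  t=2,i=13
  ..# -> #   bit 1 = 1  t=1,i=4
  ... -> #   bit 0 = 1  t=1,i=1
  bits 01101111 = 111

111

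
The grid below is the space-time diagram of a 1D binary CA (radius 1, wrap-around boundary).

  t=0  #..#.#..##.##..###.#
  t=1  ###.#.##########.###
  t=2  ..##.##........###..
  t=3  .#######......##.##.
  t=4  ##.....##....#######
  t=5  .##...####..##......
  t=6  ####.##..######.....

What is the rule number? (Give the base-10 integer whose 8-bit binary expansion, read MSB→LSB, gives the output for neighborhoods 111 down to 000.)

122

  [7] ### => .  t=0,i=16
  [6] ##. => #  t=0,i=0
  [5] #.# => #  t=0,i=4
  [4] #.. => #  t=0,i=1
  [3] .## => #  t=0,i=8
  [2] .#. => .  t=0,i=3
  [1] ..# => #  t=0,i=2
  [0] ... => .  t=2,i=0
  bits 01111010 = 122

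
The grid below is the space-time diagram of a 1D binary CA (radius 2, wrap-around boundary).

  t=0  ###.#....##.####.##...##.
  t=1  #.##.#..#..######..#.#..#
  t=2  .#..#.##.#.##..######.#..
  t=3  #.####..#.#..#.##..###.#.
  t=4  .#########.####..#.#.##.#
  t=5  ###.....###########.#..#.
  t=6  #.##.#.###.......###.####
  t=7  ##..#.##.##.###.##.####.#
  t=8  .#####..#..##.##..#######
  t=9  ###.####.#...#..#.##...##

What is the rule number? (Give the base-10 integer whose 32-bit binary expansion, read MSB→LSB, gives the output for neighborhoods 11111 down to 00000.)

  nb #####: next=.  (t=1,i=13, bit31=0)
  nb ####.: next=#  (t=0,i=14, bit30=1)
  nb ###.#: next=#  (t=0,i=2, bit29=1)
  nb ###..: next=#  (t=1,i=16, bit28=1)
  nb ##.##: next=#  (t=0,i=11, bit27=1)
  nb ##.#.: next=#  (t=0,i=3, bit26=1)
  nb ##..#: next=#  (t=1,i=17, bit25=1)
  nb ##...: next=#  (t=0,i=19, bit24=1)
  nb #.###: next=#  (t=0,i=0, bit23=1)
  nb #.##.: next=.  (t=0,i=17, bit22=0)
  nb #.#.#: next=.  (t=2,i=9, bit21=0)
  nb #.#..: next=.  (t=0,i=4, bit20=0)
  nb #..##: next=.  (t=1,i=10, bit19=0)
  nb #..#.: next=#  (t=1,i=7, bit18=1)
  nb #...#: next=.  (t=0,i=20, bit17=0)
  nb #....: next=.  (t=0,i=6, bit16=0)
  nb .####: next=#  (t=0,i=13, bit15=1)
  nb .###.: next=.  (t=0,i=1, bit14=0)
  nb .##.#: next=.  (t=0,i=10, bit13=0)
  nb .##..: next=.  (t=0,i=18, bit12=0)
  nb .#.##: next=#  (t=2,i=5, bit11=1)
  nb .#.#.: next=#  (t=1,i=20, bit10=1)
  nb .#..#: next=#  (t=1,i=6, bit9=1)
  nb .#...: next=#  (t=0,i=5, bit8=1)
  nb ..###: next=#  (t=1,i=11, bit7=1)
  nb ..##.: next=.  (t=0,i=9, bit6=0)
  nb ..#.#: next=#  (t=1,i=19, bit5=1)
  nb ..#..: next=.  (t=1,i=8, bit4=0)
  nb ...##: next=#  (t=0,i=8, bit3=1)
  nb ...#.: next=#  (t=2,i=0, bit2=1)
  nb ....#: next=.  (t=0,i=7, bit1=0)
  nb .....: next=#  (t=5,i=5, bit0=1)
  bits 01111111100001001000111110101101 = 2139393965

2139393965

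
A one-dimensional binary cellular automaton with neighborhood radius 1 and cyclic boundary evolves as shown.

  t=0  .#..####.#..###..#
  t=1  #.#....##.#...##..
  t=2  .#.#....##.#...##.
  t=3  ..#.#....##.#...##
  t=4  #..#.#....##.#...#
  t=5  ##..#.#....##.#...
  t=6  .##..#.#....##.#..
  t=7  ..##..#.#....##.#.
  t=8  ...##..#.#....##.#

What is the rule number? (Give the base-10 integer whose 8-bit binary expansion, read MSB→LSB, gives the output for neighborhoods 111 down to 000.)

112

  ### -> .   bit 7 = 0  t=0,i=5
  ##. -> #   bit 6 = 1  t=0,i=7
  #.# -> #   bit 5 = 1  t=0,i=0
  #.. -> #   bit 4 = 1  t=0,i=2
  .## -> .   bit 3 = 0  t=0,i=4
  .#. -> .   bit 2 = 0  t=0,i=1
  ..# -> .   bit 1 = 0  t=0,i=3
  ... -> .   bit 0 = 0  t=1,i=4
  bits 01110000 = 112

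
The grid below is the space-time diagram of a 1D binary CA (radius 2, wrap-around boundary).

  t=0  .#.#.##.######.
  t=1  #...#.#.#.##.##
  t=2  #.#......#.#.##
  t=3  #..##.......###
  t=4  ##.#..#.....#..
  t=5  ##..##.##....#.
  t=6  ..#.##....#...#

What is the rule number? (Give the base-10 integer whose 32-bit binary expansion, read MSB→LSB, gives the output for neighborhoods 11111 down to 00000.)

2995219392

  nb #####: next=#  (t=0,i=10, bit31=1)
  nb ####.: next=.  (t=0,i=12, bit30=0)
  nb ###.#: next=#  (t=2,i=0, bit29=1)
  nb ###..: next=#  (t=0,i=13, bit28=1)
  nb ##.##: next=.  (t=0,i=7, bit27=0)
  nb ##.#.: next=.  (t=2,i=1, bit26=0)
  nb ##..#: next=#  (t=0,i=14, bit25=1)
  nb ##...: next=.  (t=1,i=1, bit24=0)
  nb #.###: next=#  (t=0,i=8, bit23=1)
  nb #.##.: next=.  (t=0,i=5, bit22=0)
  nb #.#.#: next=.  (t=0,i=3, bit21=0)
  nb #.#..: next=.  (t=2,i=2, bit20=0)
  nb #..##: next=.  (t=3,i=2, bit19=0)
  nb #..#.: next=#  (t=0,i=0, bit18=1)
  nb #...#: next=#  (t=1,i=2, bit17=1)
  nb #....: next=#  (t=2,i=4, bit16=1)
  nb .####: next=.  (t=0,i=9, bit15=0)
  nb .###.: next=#  (t=1,i=14, bit14=1)
  nb .##.#: next=#  (t=0,i=6, bit13=1)
  nb .##..: next=.  (t=3,i=4, bit12=0)
  nb .#.##: next=#  (t=0,i=4, bit11=1)
  nb .#.#.: next=.  (t=0,i=2, bit10=0)
  nb .#..#: next=#  (t=4,i=4, bit9=1)
  nb .#...: next=#  (t=2,i=3, bit8=1)
  nb ..###: next=#  (t=3,i=12, bit7=1)
  nb ..##.: next=#  (t=3,i=3, bit6=1)
  nb ..#.#: next=.  (t=0,i=1, bit5=0)
  nb ..#..: next=.  (t=4,i=6, bit4=0)
  nb ...##: next=.  (t=3,i=11, bit3=0)
  nb ...#.: next=.  (t=1,i=3, bit2=0)
  nb ....#: next=.  (t=2,i=7, bit1=0)
  nb .....: next=.  (t=2,i=5, bit0=0)
  bits 10110010100001110110101111000000 = 2995219392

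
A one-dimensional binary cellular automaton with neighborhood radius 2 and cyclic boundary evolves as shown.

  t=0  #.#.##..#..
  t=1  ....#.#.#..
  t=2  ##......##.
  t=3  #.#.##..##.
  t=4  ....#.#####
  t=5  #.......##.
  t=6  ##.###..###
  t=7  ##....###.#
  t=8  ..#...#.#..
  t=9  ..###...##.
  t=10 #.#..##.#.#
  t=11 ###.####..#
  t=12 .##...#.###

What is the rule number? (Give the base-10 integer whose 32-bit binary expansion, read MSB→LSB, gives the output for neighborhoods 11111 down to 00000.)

3881443793

  nb #####: next=#  (t=4,i=8, bit31=1)
  nb ####.: next=#  (t=4,i=9, bit30=1)
  nb ###.#: next=#  (t=6,i=1, bit29=1)
  nb ###..: next=.  (t=4,i=10, bit28=0)
  nb ##.##: next=.  (t=2,i=10, bit27=0)
  nb ##.#.: next=#  (t=3,i=10, bit26=1)
  nb ##..#: next=#  (t=0,i=6, bit25=1)
  nb ##...: next=#  (t=2,i=2, bit24=1)
  nb #.###: next=.  (t=4,i=6, bit23=0)
  nb #.##.: next=#  (t=0,i=4, bit22=1)
  nb #.#.#: next=.  (t=0,i=2, bit21=0)
  nb #.#..: next=#  (t=1,i=8, bit20=1)
  nb #..##: next=#  (t=3,i=7, bit19=1)
  nb #..#.: next=.  (t=0,i=7, bit18=0)
  nb #...#: next=#  (t=8,i=4, bit17=1)
  nb #....: next=.  (t=1,i=10, bit16=0)
  nb .####: next=.  (t=4,i=7, bit15=0)
  nb .###.: next=.  (t=6,i=4, bit14=0)
  nb .##.#: next=#  (t=2,i=9, bit13=1)
  nb .##..: next=.  (t=0,i=5, bit12=0)
  nb .#.##: next=.  (t=0,i=3, bit11=0)
  nb .#.#.: next=.  (t=0,i=1, bit10=0)
  nb .#..#: next=.  (t=0,i=9, bit9=0)
  nb .#...: next=#  (t=1,i=9, bit8=1)
  nb ..###: next=#  (t=6,i=8, bit7=1)
  nb ..##.: next=#  (t=2,i=8, bit6=1)
  nb ..#.#: next=.  (t=0,i=0, bit5=0)
  nb ..#..: next=#  (t=0,i=8, bit4=1)
  nb ...##: next=.  (t=2,i=7, bit3=0)
  nb ...#.: next=.  (t=1,i=3, bit2=0)
  nb ....#: next=.  (t=1,i=2, bit1=0)
  nb .....: next=#  (t=1,i=0, bit0=1)
  bits 11100111010110100010000111010001 = 3881443793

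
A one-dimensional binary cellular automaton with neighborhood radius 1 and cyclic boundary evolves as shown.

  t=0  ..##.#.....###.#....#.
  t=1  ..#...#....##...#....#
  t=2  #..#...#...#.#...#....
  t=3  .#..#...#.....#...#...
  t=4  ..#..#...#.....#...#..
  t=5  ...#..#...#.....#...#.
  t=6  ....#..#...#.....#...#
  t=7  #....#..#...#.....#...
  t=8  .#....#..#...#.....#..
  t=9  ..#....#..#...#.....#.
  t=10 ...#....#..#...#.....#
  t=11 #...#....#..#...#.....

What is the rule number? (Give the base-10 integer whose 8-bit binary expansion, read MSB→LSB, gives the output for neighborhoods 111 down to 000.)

  nb ###: next=#  (t=0,i=12, bit7=1)
  nb ##.: next=.  (t=0,i=3, bit6=0)
  nb #.#: next=.  (t=0,i=4, bit5=0)
  nb #..: next=#  (t=0,i=6, bit4=1)
  nb .##: next=#  (t=0,i=2, bit3=1)
  nb .#.: next=.  (t=0,i=5, bit2=0)
  nb ..#: next=.  (t=0,i=1, bit1=0)
  nb ...: next=.  (t=0,i=0, bit0=0)
  bits 10011000 = 152

152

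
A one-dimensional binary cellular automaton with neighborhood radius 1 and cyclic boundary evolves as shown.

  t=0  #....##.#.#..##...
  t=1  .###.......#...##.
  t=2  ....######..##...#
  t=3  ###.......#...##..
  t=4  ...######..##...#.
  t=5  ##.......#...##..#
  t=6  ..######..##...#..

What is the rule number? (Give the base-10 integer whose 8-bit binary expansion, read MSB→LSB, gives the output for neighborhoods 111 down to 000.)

  ###|.  b7=0 t=1,i=2
  ##.|.  b6=0 t=0,i=6
  #.#|.  b5=0 t=0,i=7
  #..|#  b4=1 t=0,i=1
  .##|.  b3=0 t=0,i=5
  .#.|.  b2=0 t=0,i=0
  ..#|.  b1=0 t=0,i=4
  ...|#  b0=1 t=0,i=2
  bits 00010001 = 17

17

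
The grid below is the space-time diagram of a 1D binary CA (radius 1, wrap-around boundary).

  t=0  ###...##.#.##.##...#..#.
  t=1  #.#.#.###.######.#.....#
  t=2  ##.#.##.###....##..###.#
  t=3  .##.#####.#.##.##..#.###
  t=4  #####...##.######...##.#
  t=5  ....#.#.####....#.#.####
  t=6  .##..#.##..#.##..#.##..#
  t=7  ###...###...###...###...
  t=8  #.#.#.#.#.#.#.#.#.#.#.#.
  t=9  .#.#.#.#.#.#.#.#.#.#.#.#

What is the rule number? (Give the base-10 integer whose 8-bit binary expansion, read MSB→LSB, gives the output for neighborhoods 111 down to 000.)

  nb ###: next=.  (t=0,i=1, bit7=0)
  nb ##.: next=#  (t=0,i=2, bit6=1)
  nb #.#: next=#  (t=0,i=8, bit5=1)
  nb #..: next=.  (t=0,i=3, bit4=0)
  nb .##: next=#  (t=0,i=0, bit3=1)
  nb .#.: next=.  (t=0,i=9, bit2=0)
  nb ..#: next=.  (t=0,i=5, bit1=0)
  nb ...: next=#  (t=0,i=4, bit0=1)
  bits 01101001 = 105

105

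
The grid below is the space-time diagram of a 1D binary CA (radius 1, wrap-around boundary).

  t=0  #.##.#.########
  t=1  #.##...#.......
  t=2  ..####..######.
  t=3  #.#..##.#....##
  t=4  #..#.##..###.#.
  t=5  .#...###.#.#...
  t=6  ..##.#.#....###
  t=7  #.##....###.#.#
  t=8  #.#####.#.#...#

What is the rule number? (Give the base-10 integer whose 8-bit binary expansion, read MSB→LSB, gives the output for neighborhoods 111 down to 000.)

  ###|.  b7=0 t=0,i=8
  ##.|#  b6=1 t=0,i=0
  #.#|.  b5=0 t=0,i=1
  #..|#  b4=1 t=1,i=4
  .##|#  b3=1 t=0,i=2
  .#.|.  b2=0 t=0,i=5
  ..#|.  b1=0 t=1,i=6
  ...|#  b0=1 t=1,i=5
  bits 01011001 = 89

89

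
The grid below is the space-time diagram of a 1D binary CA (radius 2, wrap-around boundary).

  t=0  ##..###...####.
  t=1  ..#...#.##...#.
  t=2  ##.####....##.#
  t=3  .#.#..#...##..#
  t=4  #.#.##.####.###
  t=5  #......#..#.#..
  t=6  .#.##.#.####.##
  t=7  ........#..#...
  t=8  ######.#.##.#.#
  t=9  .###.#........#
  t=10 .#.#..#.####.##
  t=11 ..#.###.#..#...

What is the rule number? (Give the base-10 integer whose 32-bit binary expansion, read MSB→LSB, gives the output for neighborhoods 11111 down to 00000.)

2995128173

  #####|#  b31=1 t=8,i=1
  ####.|.  b30=0 t=0,i=12
  ###.#|#  b29=1 t=0,i=13
  ###..|#  b28=1 t=0,i=6
  ##.##|.  b27=0 t=0,i=14
  ##.#.|.  b26=0 t=4,i=1
  ##..#|#  b25=1 t=0,i=2
  ##...|.  b24=0 t=0,i=7
  #.###|#  b23=1 t=2,i=3
  #.##.|.  b22=0 t=0,i=0
  #.#.#|.  b21=0 t=3,i=1
  #.#..|.  b20=0 t=3,i=3
  #..##|.  b19=0 t=0,i=3
  #..#.|#  b18=1 t=3,i=5
  #...#|#  b17=1 t=0,i=8
  #....|.  b16=0 t=2,i=8
  .####|.  b15=0 t=0,i=11
  .###.|.  b14=0 t=0,i=5
  .##.#|.  b13=0 t=2,i=12
  .##..|.  b12=0 t=0,i=1
  .#.##|.  b11=0 t=1,i=7
  .#.#.|#  b10=1 t=3,i=0
  .#..#|#  b9=1 t=3,i=4
  .#...|#  b8=1 t=1,i=3
  ..###|.  b7=0 t=0,i=4
  ..##.|#  b6=1 t=2,i=11
  ..#.#|#  b5=1 t=1,i=6
  ..#..|.  b4=0 t=1,i=2
  ...##|#  b3=1 t=0,i=9
  ...#.|#  b2=1 t=1,i=1
  ....#|.  b1=0 t=2,i=9
  .....|#  b0=1 t=5,i=3
  bits 10110010100001100000011101101101 = 2995128173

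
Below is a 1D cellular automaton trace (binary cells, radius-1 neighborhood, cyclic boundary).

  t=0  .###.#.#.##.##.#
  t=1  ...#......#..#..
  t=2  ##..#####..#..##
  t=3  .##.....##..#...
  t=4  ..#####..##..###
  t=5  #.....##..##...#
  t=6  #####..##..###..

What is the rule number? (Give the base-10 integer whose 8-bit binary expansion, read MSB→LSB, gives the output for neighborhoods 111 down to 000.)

  nb ###: next=.  (t=0,i=2, bit7=0)
  nb ##.: next=#  (t=0,i=3, bit6=1)
  nb #.#: next=.  (t=0,i=0, bit5=0)
  nb #..: next=#  (t=1,i=4, bit4=1)
  nb .##: next=.  (t=0,i=1, bit3=0)
  nb .#.: next=.  (t=0,i=5, bit2=0)
  nb ..#: next=.  (t=1,i=2, bit1=0)
  nb ...: next=#  (t=1,i=0, bit0=1)
  bits 01010001 = 81

81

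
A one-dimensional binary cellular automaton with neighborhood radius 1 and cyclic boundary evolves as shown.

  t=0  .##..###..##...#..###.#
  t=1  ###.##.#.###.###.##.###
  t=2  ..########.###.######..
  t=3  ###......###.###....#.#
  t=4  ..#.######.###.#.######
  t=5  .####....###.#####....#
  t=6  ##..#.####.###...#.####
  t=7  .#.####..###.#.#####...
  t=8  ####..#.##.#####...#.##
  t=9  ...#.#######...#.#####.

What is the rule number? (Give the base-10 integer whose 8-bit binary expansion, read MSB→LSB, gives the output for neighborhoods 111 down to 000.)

111

  [7] ### => .  t=0,i=6
  [6] ##. => #  t=0,i=2
  [5] #.# => #  t=0,i=0
  [4] #.. => .  t=0,i=3
  [3] .## => #  t=0,i=1
  [2] .#. => #  t=0,i=15
  [1] ..# => #  t=0,i=4
  [0] ... => #  t=0,i=13
  bits 01101111 = 111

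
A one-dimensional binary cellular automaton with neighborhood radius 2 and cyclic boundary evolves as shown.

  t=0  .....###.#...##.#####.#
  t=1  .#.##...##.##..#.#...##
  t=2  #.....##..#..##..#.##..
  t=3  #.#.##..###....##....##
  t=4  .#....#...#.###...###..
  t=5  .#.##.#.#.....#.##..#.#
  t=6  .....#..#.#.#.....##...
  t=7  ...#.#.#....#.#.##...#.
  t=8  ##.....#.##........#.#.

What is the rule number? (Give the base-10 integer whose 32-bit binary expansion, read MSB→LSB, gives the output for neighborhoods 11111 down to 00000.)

  #####|.  b31=0 t=0,i=18
  ####.|.  b30=0 t=0,i=19
  ###.#|.  b29=0 t=0,i=7
  ###..|#  b28=1 t=3,i=10
  ##.##|#  b27=1 t=0,i=15
  ##.#.|#  b26=1 t=0,i=8
  ##..#|#  b25=1 t=1,i=13
  ##...|.  b24=0 t=1,i=5
  #.###|.  b23=0 t=0,i=16
  #.##.|.  b22=0 t=1,i=3
  #.#.#|.  b21=0 t=1,i=1
  #.#..|#  b20=1 t=0,i=9
  #..##|.  b19=0 t=2,i=12
  #..#.|#  b18=1 t=1,i=14
  #...#|#  b17=1 t=0,i=11
  #....|#  b16=1 t=0,i=1
  .####|#  b15=1 t=0,i=17
  .###.|.  b14=0 t=0,i=6
  .##.#|.  b13=0 t=0,i=14
  .##..|.  b12=0 t=1,i=4
  .#.##|.  b11=0 t=1,i=2
  .#.#.|.  b10=0 t=1,i=16
  .#..#|.  b9=0 t=2,i=11
  .#...|.  b8=0 t=0,i=0
  ..###|.  b7=0 t=0,i=5
  ..##.|.  b6=0 t=0,i=13
  ..#.#|.  b5=0 t=1,i=15
  ..#..|#  b4=1 t=2,i=0
  ...##|#  b3=1 t=0,i=4
  ...#.|.  b2=0 t=4,i=0
  ....#|#  b1=1 t=0,i=3
  .....|.  b0=0 t=0,i=2
  bits 00011110000101111000000000011010 = 504856602

504856602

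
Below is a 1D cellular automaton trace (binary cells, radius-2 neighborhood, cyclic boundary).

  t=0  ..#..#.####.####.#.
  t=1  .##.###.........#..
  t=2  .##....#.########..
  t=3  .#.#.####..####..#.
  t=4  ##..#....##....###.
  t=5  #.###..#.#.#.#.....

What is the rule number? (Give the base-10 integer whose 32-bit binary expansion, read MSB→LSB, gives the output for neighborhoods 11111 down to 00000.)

  nb #####: next=#  (t=2,i=11, bit31=1)
  nb ####.: next=.  (t=0,i=9, bit30=0)
  nb ###.#: next=.  (t=0,i=10, bit29=0)
  nb ###..: next=.  (t=1,i=6, bit28=0)
  nb ##.##: next=.  (t=0,i=11, bit27=0)
  nb ##.#.: next=#  (t=0,i=16, bit26=1)
  nb ##..#: next=#  (t=3,i=9, bit25=1)
  nb ##...: next=#  (t=1,i=7, bit24=1)
  nb #.###: next=.  (t=0,i=7, bit23=0)
  nb #.##.: next=#  (t=4,i=0, bit22=1)
  nb #.#.#: next=.  (t=3,i=3, bit21=0)
  nb #.#..: next=.  (t=0,i=17, bit20=0)
  nb #..##: next=#  (t=3,i=10, bit19=1)
  nb #..#.: next=#  (t=0,i=4, bit18=1)
  nb #...#: next=.  (t=0,i=0, bit17=0)
  nb #....: next=.  (t=1,i=8, bit16=0)
  nb .####: next=.  (t=0,i=8, bit15=0)
  nb .###.: next=.  (t=1,i=5, bit14=0)
  nb .##.#: next=#  (t=1,i=2, bit13=1)
  nb .##..: next=.  (t=2,i=2, bit12=0)
  nb .#.##: next=#  (t=0,i=6, bit11=1)
  nb .#.#.: next=.  (t=3,i=2, bit10=0)
  nb .#..#: next=.  (t=0,i=3, bit9=0)
  nb .#...: next=.  (t=0,i=18, bit8=0)
  nb ..###: next=.  (t=3,i=11, bit7=0)
  nb ..##.: next=#  (t=1,i=1, bit6=1)
  nb ..#.#: next=#  (t=0,i=5, bit5=1)
  nb ..#..: next=#  (t=0,i=2, bit4=1)
  nb ...##: next=.  (t=1,i=0, bit3=0)
  nb ...#.: next=#  (t=0,i=1, bit2=1)
  nb ....#: next=#  (t=1,i=14, bit1=1)
  nb .....: next=#  (t=1,i=9, bit0=1)
  bits 10000111010011000010100001110111 = 2269915255

2269915255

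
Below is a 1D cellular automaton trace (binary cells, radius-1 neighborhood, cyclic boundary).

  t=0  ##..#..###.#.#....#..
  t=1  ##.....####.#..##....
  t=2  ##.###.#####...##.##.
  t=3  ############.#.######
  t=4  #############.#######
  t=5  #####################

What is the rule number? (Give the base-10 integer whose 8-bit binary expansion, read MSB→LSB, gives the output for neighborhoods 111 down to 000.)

  ###|#  b7=1 t=0,i=8
  ##.|#  b6=1 t=0,i=1
  #.#|#  b5=1 t=0,i=10
  #..|.  b4=0 t=0,i=2
  .##|#  b3=1 t=0,i=0
  .#.|.  b2=0 t=0,i=4
  ..#|.  b1=0 t=0,i=3
  ...|#  b0=1 t=0,i=15
  bits 11101001 = 233

233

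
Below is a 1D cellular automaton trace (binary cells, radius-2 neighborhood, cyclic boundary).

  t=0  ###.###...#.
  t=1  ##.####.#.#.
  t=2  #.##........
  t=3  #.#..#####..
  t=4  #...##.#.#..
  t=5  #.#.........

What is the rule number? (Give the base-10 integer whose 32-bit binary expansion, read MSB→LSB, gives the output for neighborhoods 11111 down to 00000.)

2563457201

  [31] ##### => #  t=3,i=7
  [30] ####. => .  t=1,i=5
  [29] ###.# => .  t=0,i=2
  [28] ###.. => #  t=0,i=6
  [27] ##.## => #  t=0,i=3
  [26] ##.#. => .  t=1,i=7
  [25] ##..# => .  t=3,i=10
  [24] ##... => .  t=0,i=7
  [23] #.### => #  t=0,i=0
  [22] #.##. => #  t=1,i=0
  [21] #.#.# => .  t=1,i=8
  [20] #.#.. => .  t=3,i=2
  [19] #..## => #  t=3,i=4
  [18] #..#. => .  t=3,i=11
  [17] #...# => #  t=0,i=8
  [16] #.... => #  t=2,i=5
  [15] .#### => .  t=1,i=4
  [14] .###. => #  t=0,i=1
  [13] .##.# => .  t=1,i=1
  [12] .##.. => .  t=2,i=3
  [11] .#.## => .  t=0,i=11
  [10] .#.#. => .  t=1,i=9
  [9] .#..# => .  t=3,i=3
  [8] .#... => .  t=4,i=1
  [7] ..### => #  t=3,i=5
  [6] ..##. => .  t=4,i=4
  [5] ..#.# => #  t=0,i=10
  [4] ..#.. => #  t=4,i=0
  [3] ...## => .  t=4,i=3
  [2] ...#. => .  t=0,i=9
  [1] ....# => .  t=2,i=10
  [0] ..... => #  t=2,i=6
  bits 10011000110010110100000010110001 = 2563457201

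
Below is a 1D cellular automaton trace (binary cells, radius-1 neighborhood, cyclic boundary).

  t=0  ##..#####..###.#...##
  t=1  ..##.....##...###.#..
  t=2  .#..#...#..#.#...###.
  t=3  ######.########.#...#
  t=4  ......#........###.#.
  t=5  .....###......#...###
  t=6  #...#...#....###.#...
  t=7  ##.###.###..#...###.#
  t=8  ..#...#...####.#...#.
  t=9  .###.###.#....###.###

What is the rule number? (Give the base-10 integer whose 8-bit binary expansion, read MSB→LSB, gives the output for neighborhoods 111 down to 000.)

54

  nb ###: next=.  (t=0,i=0, bit7=0)
  nb ##.: next=.  (t=0,i=1, bit6=0)
  nb #.#: next=#  (t=0,i=14, bit5=1)
  nb #..: next=#  (t=0,i=2, bit4=1)
  nb .##: next=.  (t=0,i=4, bit3=0)
  nb .#.: next=#  (t=0,i=15, bit2=1)
  nb ..#: next=#  (t=0,i=3, bit1=1)
  nb ...: next=.  (t=0,i=17, bit0=0)
  bits 00110110 = 54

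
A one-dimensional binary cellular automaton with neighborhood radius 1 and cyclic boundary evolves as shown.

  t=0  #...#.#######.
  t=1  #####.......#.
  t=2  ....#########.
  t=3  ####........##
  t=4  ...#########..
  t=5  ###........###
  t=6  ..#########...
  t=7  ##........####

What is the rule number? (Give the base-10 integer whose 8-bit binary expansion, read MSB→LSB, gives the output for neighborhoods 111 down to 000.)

  ### -> .   bit 7 = 0  t=0,i=7
  ##. -> #   bit 6 = 1  t=0,i=12
  #.# -> .   bit 5 = 0  t=0,i=5
  #.. -> #   bit 4 = 1  t=0,i=1
  .## -> .   bit 3 = 0  t=0,i=6
  .#. -> #   bit 2 = 1  t=0,i=0
  ..# -> #   bit 1 = 1  t=0,i=3
  ... -> #   bit 0 = 1  t=0,i=2
  bits 01010111 = 87

87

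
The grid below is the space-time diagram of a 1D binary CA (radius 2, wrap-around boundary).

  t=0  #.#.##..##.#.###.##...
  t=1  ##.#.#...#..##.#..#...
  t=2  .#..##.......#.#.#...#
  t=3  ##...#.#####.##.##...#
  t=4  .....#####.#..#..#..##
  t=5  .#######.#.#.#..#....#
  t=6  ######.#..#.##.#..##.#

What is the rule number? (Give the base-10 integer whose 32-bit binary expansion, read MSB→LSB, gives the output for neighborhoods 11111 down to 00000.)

2694167723

  [31] ##### => #  t=3,i=9
  [30] ####. => .  t=3,i=10
  [29] ###.# => #  t=0,i=15
  [28] ###.. => .  t=3,i=1
  [27] ##.## => .  t=0,i=16
  [26] ##.#. => .  t=0,i=10
  [25] ##..# => .  t=0,i=6
  [24] ##... => .  t=0,i=19
  [23] #.### => #  t=0,i=13
  [22] #.##. => .  t=0,i=4
  [21] #.#.# => .  t=0,i=2
  [20] #.#.. => #  t=1,i=5
  [19] #..## => .  t=0,i=7
  [18] #..#. => #  t=1,i=17
  [17] #...# => .  t=0,i=20
  [16] #.... => #  t=2,i=7
  [15] .#### => #  t=3,i=8
  [14] .###. => .  t=0,i=14
  [13] .##.# => #  t=0,i=9
  [12] .##.. => #  t=0,i=5
  [11] .#.## => #  t=0,i=3
  [10] .#.#. => #  t=0,i=1
  [9] .#..# => .  t=1,i=10
  [8] .#... => .  t=1,i=6
  [7] ..### => #  t=3,i=21
  [6] ..##. => .  t=0,i=8
  [5] ..#.# => #  t=0,i=0
  [4] ..#.. => .  t=1,i=9
  [3] ...## => #  t=1,i=21
  [2] ...#. => .  t=0,i=21
  [1] ....# => #  t=2,i=11
  [0] ..... => #  t=2,i=8
  bits 10100000100101011011110010101011 = 2694167723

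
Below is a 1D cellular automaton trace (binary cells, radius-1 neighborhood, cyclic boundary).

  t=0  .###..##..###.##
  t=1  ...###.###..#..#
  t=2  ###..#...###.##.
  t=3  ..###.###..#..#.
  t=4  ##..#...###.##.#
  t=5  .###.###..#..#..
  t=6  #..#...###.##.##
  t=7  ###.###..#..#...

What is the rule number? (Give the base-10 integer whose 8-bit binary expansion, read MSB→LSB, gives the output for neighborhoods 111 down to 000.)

  [7] ### => .  t=0,i=2
  [6] ##. => #  t=0,i=3
  [5] #.# => .  t=0,i=0
  [4] #.. => #  t=0,i=4
  [3] .## => .  t=0,i=1
  [2] .#. => .  t=1,i=12
  [1] ..# => #  t=0,i=5
  [0] ... => #  t=1,i=1
  bits 01010011 = 83

83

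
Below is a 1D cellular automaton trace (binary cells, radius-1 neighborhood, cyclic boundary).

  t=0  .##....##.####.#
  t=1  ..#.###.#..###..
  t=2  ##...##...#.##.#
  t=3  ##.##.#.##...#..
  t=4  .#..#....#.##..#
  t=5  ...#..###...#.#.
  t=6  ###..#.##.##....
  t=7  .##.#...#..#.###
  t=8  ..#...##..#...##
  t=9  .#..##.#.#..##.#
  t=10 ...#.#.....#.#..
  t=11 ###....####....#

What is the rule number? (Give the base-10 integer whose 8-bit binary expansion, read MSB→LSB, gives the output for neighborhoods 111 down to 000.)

  ###|#  b7=1 t=0,i=11
  ##.|#  b6=1 t=0,i=2
  #.#|.  b5=0 t=0,i=0
  #..|.  b4=0 t=0,i=3
  .##|.  b3=0 t=0,i=1
  .#.|.  b2=0 t=0,i=15
  ..#|#  b1=1 t=0,i=6
  ...|#  b0=1 t=0,i=4
  bits 11000011 = 195

195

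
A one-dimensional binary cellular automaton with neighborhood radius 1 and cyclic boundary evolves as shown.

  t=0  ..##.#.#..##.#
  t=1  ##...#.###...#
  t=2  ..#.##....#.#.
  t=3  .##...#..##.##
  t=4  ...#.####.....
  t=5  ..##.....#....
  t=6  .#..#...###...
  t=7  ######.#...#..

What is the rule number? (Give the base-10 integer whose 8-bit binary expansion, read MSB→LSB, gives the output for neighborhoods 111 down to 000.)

  nb ###: next=.  (t=1,i=0, bit7=0)
  nb ##.: next=.  (t=0,i=3, bit6=0)
  nb #.#: next=.  (t=0,i=4, bit5=0)
  nb #..: next=#  (t=0,i=0, bit4=1)
  nb .##: next=.  (t=0,i=2, bit3=0)
  nb .#.: next=#  (t=0,i=5, bit2=1)
  nb ..#: next=#  (t=0,i=1, bit1=1)
  nb ...: next=.  (t=1,i=3, bit0=0)
  bits 00010110 = 22

22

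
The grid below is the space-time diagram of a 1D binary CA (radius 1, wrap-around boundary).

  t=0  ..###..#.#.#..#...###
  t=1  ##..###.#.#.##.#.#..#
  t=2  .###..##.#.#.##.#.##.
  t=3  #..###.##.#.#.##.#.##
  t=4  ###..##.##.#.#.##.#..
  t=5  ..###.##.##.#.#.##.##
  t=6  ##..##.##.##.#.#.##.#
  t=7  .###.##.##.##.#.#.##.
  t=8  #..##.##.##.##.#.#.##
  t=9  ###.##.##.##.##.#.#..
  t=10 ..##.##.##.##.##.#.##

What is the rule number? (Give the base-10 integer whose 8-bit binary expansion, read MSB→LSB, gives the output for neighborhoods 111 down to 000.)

  nb ###: next=.  (t=0,i=3, bit7=0)
  nb ##.: next=#  (t=0,i=4, bit6=1)
  nb #.#: next=#  (t=0,i=8, bit5=1)
  nb #..: next=#  (t=0,i=0, bit4=1)
  nb .##: next=.  (t=0,i=2, bit3=0)
  nb .#.: next=.  (t=0,i=7, bit2=0)
  nb ..#: next=#  (t=0,i=1, bit1=1)
  nb ...: next=.  (t=0,i=16, bit0=0)
  bits 01110010 = 114

114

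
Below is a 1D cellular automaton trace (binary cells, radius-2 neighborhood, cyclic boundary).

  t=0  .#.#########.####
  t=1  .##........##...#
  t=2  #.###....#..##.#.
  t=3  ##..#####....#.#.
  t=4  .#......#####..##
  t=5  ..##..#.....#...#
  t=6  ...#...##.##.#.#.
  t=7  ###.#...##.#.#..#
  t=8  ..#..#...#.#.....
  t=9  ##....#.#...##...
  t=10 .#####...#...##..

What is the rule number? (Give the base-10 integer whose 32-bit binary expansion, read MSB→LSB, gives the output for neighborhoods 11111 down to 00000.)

958478598

  ##### -> .   bit 31 = 0  t=0,i=5
  ####. -> .   bit 30 = 0  t=0,i=10
  ###.# -> #   bit 29 = 1  t=0,i=11
  ###.. -> #   bit 28 = 1  t=2,i=4
  ##.## -> #   bit 27 = 1  t=0,i=12
  ##.#. -> .   bit 26 = 0  t=0,i=0
  ##..# -> .   bit 25 = 0  t=3,i=2
  ##... -> #   bit 24 = 1  t=1,i=3
  #.### -> .   bit 23 = 0  t=0,i=3
  #.##. -> .   bit 22 = 0  t=1,i=1
  #.#.# -> #   bit 21 = 1  t=0,i=1
  #.#.. -> .   bit 20 = 0  t=4,i=1
  #..## -> .   bit 19 = 0  t=2,i=11
  #..#. -> .   bit 18 = 0  t=5,i=5
  #...# -> .   bit 17 = 0  t=1,i=14
  #.... -> #   bit 16 = 1  t=1,i=4
  .#### -> .   bit 15 = 0  t=0,i=4
  .###. -> .   bit 14 = 0  t=2,i=3
  .##.# -> #   bit 13 = 1  t=2,i=13
  .##.. -> #   bit 12 = 1  t=1,i=2
  .#.## -> #   bit 11 = 1  t=0,i=2
  .#.#. -> .   bit 10 = 0  t=2,i=16
  .#..# -> .   bit 9 = 0  t=2,i=10
  .#... -> #   bit 8 = 1  t=4,i=2
  ..### -> .   bit 7 = 0  t=3,i=4
  ..##. -> .   bit 6 = 0  t=1,i=11
  ..#.# -> .   bit 5 = 0  t=1,i=16
  ..#.. -> .   bit 4 = 0  t=2,i=9
  ...## -> .   bit 3 = 0  t=1,i=10
  ...#. -> #   bit 2 = 1  t=1,i=15
  ....# -> #   bit 1 = 1  t=1,i=9
  ..... -> .   bit 0 = 0  t=1,i=5
  bits 00111001001000010011100100000110 = 958478598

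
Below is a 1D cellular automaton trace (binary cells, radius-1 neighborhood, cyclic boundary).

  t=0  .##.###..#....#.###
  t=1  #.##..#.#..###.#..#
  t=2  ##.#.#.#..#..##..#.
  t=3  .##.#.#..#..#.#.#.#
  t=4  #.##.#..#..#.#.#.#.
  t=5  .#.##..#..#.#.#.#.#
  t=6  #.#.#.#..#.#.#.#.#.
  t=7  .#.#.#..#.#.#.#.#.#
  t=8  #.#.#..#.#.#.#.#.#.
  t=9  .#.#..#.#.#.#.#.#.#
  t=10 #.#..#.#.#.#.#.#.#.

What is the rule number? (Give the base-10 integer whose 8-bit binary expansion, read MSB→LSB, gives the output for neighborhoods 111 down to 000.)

99

  ###|.  b7=0 t=0,i=5
  ##.|#  b6=1 t=0,i=2
  #.#|#  b5=1 t=0,i=0
  #..|.  b4=0 t=0,i=7
  .##|.  b3=0 t=0,i=1
  .#.|.  b2=0 t=0,i=9
  ..#|#  b1=1 t=0,i=8
  ...|#  b0=1 t=0,i=11
  bits 01100011 = 99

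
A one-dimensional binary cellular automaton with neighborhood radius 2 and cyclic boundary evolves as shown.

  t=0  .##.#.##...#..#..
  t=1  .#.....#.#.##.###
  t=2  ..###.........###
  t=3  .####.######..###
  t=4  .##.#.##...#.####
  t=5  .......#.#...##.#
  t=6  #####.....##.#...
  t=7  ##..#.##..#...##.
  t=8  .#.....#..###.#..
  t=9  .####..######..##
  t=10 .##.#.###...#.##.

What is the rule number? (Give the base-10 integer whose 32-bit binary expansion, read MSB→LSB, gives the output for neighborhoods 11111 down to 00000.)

  #####|.  b31=0 t=3,i=8
  ####.|.  b30=0 t=3,i=3
  ###.#|#  b29=1 t=1,i=16
  ###..|#  b28=1 t=2,i=4
  ##.##|.  b27=0 t=1,i=13
  ##.#.|.  b26=0 t=0,i=3
  ##..#|.  b25=0 t=2,i=0
  ##...|.  b24=0 t=0,i=8
  #.###|#  b23=1 t=1,i=14
  #.##.|.  b22=0 t=0,i=6
  #.#.#|.  b21=0 t=0,i=4
  #.#..|.  b20=0 t=1,i=1
  #..##|#  b19=1 t=2,i=1
  #..#.|.  b18=0 t=0,i=13
  #...#|#  b17=1 t=0,i=9
  #....|#  b16=1 t=1,i=3
  .####|#  b15=1 t=3,i=2
  .###.|#  b14=1 t=1,i=15
  .##.#|.  b13=0 t=0,i=2
  .##..|#  b12=1 t=0,i=7
  .#.##|.  b11=0 t=0,i=5
  .#.#.|.  b10=0 t=1,i=8
  .#..#|#  b9=1 t=0,i=12
  .#...|#  b8=1 t=0,i=15
  ..###|#  b7=1 t=2,i=2
  ..##.|#  b6=1 t=0,i=1
  ..#.#|.  b5=0 t=1,i=7
  ..#..|#  b4=1 t=0,i=11
  ...##|.  b3=0 t=0,i=0
  ...#.|.  b2=0 t=0,i=10
  ....#|.  b1=0 t=1,i=5
  .....|#  b0=1 t=1,i=4
  bits 00110000100010111101001111010001 = 814470097

814470097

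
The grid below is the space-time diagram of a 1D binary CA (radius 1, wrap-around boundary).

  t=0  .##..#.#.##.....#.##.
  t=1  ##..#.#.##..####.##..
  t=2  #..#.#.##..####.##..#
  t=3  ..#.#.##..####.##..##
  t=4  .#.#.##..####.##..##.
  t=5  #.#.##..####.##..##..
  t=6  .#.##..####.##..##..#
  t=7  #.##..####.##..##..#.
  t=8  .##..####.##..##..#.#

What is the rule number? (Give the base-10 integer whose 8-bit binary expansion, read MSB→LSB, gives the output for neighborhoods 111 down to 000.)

  ###|#  b7=1 t=1,i=13
  ##.|.  b6=0 t=0,i=2
  #.#|#  b5=1 t=0,i=6
  #..|.  b4=0 t=0,i=3
  .##|#  b3=1 t=0,i=1
  .#.|.  b2=0 t=0,i=5
  ..#|#  b1=1 t=0,i=0
  ...|#  b0=1 t=0,i=12
  bits 10101011 = 171

171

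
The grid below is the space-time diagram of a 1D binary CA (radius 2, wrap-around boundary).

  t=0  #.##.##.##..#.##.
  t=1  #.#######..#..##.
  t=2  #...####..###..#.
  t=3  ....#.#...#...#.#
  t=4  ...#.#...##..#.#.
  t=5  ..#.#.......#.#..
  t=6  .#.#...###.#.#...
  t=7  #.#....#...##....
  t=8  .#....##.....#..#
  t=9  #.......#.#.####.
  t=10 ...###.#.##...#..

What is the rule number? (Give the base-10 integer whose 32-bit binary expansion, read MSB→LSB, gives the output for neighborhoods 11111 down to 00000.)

  #####|#  b31=1 t=1,i=4
  ####.|#  b30=1 t=1,i=7
  ###.#|.  b29=0 t=6,i=9
  ###..|.  b28=0 t=1,i=8
  ##.##|#  b27=1 t=0,i=4
  ##.#.|.  b26=0 t=0,i=16
  ##..#|.  b25=0 t=0,i=10
  ##...|#  b24=1 t=7,i=13
  #.###|.  b23=0 t=1,i=2
  #.##.|#  b22=1 t=0,i=2
  #.#.#|#  b21=1 t=0,i=0
  #.#..|.  b20=0 t=2,i=0
  #..##|.  b19=0 t=1,i=13
  #..#.|#  b18=1 t=0,i=11
  #...#|.  b17=0 t=2,i=2
  #....|.  b16=0 t=3,i=1
  .####|.  b15=0 t=1,i=3
  .###.|.  b14=0 t=2,i=11
  .##.#|#  b13=1 t=0,i=3
  .##..|.  b12=0 t=0,i=9
  .#.##|.  b11=0 t=0,i=1
  .#.#.|#  b10=1 t=2,i=16
  .#..#|#  b9=1 t=1,i=12
  .#...|.  b8=0 t=2,i=1
  ..###|#  b7=1 t=2,i=4
  ..##.|.  b6=0 t=1,i=14
  ..#.#|.  b5=0 t=0,i=12
  ..#..|#  b4=1 t=1,i=11
  ...##|.  b3=0 t=2,i=3
  ...#.|#  b2=1 t=3,i=3
  ....#|.  b1=0 t=3,i=2
  .....|#  b0=1 t=5,i=7
  bits 11001001011001000010011010010101 = 3378783893

3378783893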